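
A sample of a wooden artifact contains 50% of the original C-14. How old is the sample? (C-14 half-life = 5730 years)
Age = t½ × log₂(1/ratio) = 5730 years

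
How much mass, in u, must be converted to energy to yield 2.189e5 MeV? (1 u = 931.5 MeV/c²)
m = E/c² = 235 u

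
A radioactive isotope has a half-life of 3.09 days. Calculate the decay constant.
λ = ln(2)/t½ = 0.2243 day⁻¹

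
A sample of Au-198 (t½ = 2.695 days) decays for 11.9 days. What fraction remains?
N/N₀ = (1/2)^(t/t½) = 0.04686 = 4.69%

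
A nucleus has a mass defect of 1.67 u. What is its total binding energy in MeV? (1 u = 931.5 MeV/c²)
B.E. = Δm × 931.5 = 1556 MeV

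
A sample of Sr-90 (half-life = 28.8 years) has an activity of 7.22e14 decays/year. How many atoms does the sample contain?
N = A/λ = 3e16 atoms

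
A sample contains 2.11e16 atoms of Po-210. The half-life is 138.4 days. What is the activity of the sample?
A = λN = 1.057e14 decays/day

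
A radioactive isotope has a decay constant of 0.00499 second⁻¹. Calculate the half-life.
t½ = ln(2)/λ = 138.9 seconds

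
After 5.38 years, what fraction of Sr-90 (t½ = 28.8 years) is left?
N/N₀ = (1/2)^(t/t½) = 0.8785 = 87.9%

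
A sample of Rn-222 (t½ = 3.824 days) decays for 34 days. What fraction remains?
N/N₀ = (1/2)^(t/t½) = 0.002106 = 0.211%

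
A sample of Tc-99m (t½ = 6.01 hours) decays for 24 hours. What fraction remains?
N/N₀ = (1/2)^(t/t½) = 0.06279 = 6.28%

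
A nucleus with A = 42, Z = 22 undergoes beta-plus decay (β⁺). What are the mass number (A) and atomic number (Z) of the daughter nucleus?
Daughter: A = 42, Z = 21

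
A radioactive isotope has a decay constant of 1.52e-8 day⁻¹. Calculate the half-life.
t½ = ln(2)/λ = 4.56e7 days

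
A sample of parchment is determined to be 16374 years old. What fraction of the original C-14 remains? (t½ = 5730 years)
N/N₀ = (1/2)^(t/t½) = 0.138 = 13.8%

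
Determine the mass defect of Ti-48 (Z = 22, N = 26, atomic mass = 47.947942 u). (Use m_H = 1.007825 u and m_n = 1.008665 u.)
Δm = Z·m_H + N·m_n − M = 0.4495 u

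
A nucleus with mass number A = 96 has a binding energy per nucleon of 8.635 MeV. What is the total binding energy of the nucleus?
B.E. = 8.635 × 96 = 829 MeV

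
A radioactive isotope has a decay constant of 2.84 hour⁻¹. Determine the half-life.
t½ = ln(2)/λ = 0.2441 hours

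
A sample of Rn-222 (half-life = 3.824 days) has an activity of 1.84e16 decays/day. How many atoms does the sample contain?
N = A/λ = 1.015e17 atoms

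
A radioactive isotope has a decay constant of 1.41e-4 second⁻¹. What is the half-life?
t½ = ln(2)/λ = 4916 seconds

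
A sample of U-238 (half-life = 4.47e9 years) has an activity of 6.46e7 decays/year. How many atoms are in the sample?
N = A/λ = 4.166e17 atoms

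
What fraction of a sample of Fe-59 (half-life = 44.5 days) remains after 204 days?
N/N₀ = (1/2)^(t/t½) = 0.04169 = 4.17%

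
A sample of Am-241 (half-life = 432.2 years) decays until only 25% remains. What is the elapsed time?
t = t½ × log₂(N₀/N) = 864.4 years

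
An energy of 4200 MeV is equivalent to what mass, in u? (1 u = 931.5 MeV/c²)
m = E/c² = 4.509 u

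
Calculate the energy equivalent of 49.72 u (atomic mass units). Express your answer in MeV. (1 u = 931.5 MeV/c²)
E = mc² = 46310 MeV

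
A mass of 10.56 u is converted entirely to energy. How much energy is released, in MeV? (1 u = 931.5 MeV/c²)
E = mc² = 9837 MeV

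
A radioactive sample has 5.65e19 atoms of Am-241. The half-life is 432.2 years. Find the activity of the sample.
A = λN = 9.061e16 decays/year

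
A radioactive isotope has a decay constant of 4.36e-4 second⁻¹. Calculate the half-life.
t½ = ln(2)/λ = 1590 seconds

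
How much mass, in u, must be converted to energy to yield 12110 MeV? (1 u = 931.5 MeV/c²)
m = E/c² = 13 u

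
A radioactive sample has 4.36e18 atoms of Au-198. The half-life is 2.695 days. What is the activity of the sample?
A = λN = 1.121e18 decays/day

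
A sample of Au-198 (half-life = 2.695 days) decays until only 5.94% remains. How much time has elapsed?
t = t½ × log₂(N₀/N) = 10.98 days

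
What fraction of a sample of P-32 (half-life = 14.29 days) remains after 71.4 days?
N/N₀ = (1/2)^(t/t½) = 0.03133 = 3.13%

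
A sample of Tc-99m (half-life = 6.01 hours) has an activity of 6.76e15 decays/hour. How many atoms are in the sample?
N = A/λ = 5.861e16 atoms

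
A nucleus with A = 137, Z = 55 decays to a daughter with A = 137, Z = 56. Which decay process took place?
ΔA = 0, ΔZ = +1 ⇒ beta-minus decay (β⁻)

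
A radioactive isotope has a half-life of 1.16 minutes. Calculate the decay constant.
λ = ln(2)/t½ = 0.5975 minute⁻¹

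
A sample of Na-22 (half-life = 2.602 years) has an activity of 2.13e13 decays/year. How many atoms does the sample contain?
N = A/λ = 7.996e13 atoms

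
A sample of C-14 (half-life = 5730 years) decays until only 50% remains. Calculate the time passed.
t = t½ × log₂(N₀/N) = 5730 years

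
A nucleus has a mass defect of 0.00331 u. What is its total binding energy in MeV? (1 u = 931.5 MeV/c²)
B.E. = Δm × 931.5 = 3.083 MeV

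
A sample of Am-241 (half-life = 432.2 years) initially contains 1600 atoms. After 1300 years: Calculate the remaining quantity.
N = N₀(1/2)^(t/t½) = 198.9 atoms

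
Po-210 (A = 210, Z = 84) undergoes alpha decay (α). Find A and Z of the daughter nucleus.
Daughter: A = 206, Z = 82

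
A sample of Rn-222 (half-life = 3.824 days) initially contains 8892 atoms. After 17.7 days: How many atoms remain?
N = N₀(1/2)^(t/t½) = 359.4 atoms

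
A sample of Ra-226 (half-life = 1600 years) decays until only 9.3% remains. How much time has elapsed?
t = t½ × log₂(N₀/N) = 5483 years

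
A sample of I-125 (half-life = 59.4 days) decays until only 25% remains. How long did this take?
t = t½ × log₂(N₀/N) = 118.8 days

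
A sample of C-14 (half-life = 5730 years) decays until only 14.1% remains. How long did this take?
t = t½ × log₂(N₀/N) = 16190 years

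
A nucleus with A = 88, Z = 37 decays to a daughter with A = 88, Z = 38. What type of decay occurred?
ΔA = 0, ΔZ = +1 ⇒ beta-minus decay (β⁻)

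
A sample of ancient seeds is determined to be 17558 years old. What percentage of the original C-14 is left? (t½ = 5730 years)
N/N₀ = (1/2)^(t/t½) = 0.1196 = 12%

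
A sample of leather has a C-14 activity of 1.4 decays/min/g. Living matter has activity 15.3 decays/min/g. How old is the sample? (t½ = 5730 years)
Age = t½ × log₂(A₀/A) = 19770 years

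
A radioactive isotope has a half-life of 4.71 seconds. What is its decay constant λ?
λ = ln(2)/t½ = 0.1472 second⁻¹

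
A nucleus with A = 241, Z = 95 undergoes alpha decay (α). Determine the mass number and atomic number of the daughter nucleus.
Daughter: A = 237, Z = 93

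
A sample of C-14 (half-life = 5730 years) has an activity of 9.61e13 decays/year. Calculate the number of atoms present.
N = A/λ = 7.944e17 atoms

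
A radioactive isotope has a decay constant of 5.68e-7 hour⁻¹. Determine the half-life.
t½ = ln(2)/λ = 1.22e6 hours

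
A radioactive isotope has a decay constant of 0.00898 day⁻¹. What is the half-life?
t½ = ln(2)/λ = 77.19 days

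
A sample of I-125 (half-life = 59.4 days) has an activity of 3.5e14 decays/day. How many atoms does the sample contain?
N = A/λ = 2.999e16 atoms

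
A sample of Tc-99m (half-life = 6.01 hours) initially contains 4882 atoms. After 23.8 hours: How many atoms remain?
N = N₀(1/2)^(t/t½) = 313.7 atoms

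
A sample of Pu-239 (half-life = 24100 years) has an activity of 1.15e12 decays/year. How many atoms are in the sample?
N = A/λ = 3.998e16 atoms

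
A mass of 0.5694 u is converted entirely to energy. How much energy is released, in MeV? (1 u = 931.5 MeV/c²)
E = mc² = 530.4 MeV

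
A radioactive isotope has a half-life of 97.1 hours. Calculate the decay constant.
λ = ln(2)/t½ = 0.007138 hour⁻¹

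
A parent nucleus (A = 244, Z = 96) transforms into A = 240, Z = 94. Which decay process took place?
ΔA = -4, ΔZ = -2 ⇒ alpha decay (α)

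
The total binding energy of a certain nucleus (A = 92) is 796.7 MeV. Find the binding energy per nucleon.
B.E./A = 796.7/92 = 8.66 MeV/nucleon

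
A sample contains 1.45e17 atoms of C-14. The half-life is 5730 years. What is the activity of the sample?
A = λN = 1.754e13 decays/year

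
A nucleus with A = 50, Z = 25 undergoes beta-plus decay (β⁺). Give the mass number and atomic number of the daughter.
Daughter: A = 50, Z = 24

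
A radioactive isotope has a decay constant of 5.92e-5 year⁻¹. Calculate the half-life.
t½ = ln(2)/λ = 11710 years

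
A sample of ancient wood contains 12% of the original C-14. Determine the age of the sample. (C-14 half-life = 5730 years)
Age = t½ × log₂(1/ratio) = 17530 years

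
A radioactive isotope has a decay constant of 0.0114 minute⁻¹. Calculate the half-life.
t½ = ln(2)/λ = 60.8 minutes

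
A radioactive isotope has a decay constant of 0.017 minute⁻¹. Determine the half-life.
t½ = ln(2)/λ = 40.77 minutes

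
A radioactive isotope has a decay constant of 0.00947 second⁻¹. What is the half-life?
t½ = ln(2)/λ = 73.19 seconds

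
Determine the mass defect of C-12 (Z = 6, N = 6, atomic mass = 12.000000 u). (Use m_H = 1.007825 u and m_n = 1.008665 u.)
Δm = Z·m_H + N·m_n − M = 0.09894 u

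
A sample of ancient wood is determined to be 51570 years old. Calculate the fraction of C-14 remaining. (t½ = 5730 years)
N/N₀ = (1/2)^(t/t½) = 0.001953 = 0.195%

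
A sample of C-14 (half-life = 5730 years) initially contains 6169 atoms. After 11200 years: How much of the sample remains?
N = N₀(1/2)^(t/t½) = 1592 atoms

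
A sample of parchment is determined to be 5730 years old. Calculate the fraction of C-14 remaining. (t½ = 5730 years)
N/N₀ = (1/2)^(t/t½) = 0.5 = 50%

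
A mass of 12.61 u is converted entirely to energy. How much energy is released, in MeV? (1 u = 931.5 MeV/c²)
E = mc² = 11750 MeV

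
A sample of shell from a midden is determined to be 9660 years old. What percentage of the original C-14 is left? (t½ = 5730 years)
N/N₀ = (1/2)^(t/t½) = 0.3108 = 31.1%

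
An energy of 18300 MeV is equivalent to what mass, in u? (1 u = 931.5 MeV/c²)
m = E/c² = 19.65 u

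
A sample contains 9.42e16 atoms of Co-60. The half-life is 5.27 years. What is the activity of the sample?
A = λN = 1.239e16 decays/year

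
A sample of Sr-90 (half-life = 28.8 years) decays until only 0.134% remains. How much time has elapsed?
t = t½ × log₂(N₀/N) = 274.9 years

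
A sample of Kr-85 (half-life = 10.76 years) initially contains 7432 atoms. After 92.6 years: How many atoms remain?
N = N₀(1/2)^(t/t½) = 19.07 atoms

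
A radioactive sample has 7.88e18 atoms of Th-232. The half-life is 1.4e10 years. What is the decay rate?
A = λN = 3.901e8 decays/year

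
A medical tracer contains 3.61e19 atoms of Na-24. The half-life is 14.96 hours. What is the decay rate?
A = λN = 1.673e18 decays/hour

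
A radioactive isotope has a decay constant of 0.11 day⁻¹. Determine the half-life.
t½ = ln(2)/λ = 6.301 days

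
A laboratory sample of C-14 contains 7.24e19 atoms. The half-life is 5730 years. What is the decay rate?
A = λN = 8.758e15 decays/year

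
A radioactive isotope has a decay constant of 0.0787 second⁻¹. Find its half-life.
t½ = ln(2)/λ = 8.807 seconds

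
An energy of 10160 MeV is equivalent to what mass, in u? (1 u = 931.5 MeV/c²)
m = E/c² = 10.91 u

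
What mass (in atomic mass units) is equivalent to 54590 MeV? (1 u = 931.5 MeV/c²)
m = E/c² = 58.6 u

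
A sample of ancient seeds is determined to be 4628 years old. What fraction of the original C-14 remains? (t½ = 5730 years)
N/N₀ = (1/2)^(t/t½) = 0.5713 = 57.1%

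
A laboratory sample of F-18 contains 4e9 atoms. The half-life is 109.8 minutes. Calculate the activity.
A = λN = 2.525e7 decays/minute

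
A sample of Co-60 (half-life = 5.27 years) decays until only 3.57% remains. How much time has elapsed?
t = t½ × log₂(N₀/N) = 25.34 years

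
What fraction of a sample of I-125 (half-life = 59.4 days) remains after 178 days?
N/N₀ = (1/2)^(t/t½) = 0.1253 = 12.5%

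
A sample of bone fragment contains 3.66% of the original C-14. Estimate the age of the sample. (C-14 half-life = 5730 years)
Age = t½ × log₂(1/ratio) = 27340 years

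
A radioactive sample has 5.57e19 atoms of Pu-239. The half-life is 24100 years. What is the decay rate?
A = λN = 1.602e15 decays/year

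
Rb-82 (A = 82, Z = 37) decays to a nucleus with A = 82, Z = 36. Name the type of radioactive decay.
ΔA = 0, ΔZ = -1 ⇒ beta-plus decay (β⁺) or electron capture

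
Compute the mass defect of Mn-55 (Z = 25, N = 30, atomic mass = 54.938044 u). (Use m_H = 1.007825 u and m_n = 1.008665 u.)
Δm = Z·m_H + N·m_n − M = 0.5175 u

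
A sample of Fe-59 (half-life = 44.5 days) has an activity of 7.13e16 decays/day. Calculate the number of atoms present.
N = A/λ = 4.577e18 atoms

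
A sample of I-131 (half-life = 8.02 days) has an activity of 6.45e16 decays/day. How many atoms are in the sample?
N = A/λ = 7.463e17 atoms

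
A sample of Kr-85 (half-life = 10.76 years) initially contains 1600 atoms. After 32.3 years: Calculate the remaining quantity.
N = N₀(1/2)^(t/t½) = 199.7 atoms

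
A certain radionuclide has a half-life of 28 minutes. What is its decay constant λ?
λ = ln(2)/t½ = 0.02476 minute⁻¹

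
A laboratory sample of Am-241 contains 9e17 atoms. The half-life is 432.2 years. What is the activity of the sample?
A = λN = 1.443e15 decays/year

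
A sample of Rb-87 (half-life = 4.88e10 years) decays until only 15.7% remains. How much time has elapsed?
t = t½ × log₂(N₀/N) = 1.304e11 years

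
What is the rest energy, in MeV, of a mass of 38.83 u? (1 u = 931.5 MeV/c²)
E = mc² = 36170 MeV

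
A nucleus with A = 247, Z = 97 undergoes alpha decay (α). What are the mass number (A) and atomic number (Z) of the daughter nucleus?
Daughter: A = 243, Z = 95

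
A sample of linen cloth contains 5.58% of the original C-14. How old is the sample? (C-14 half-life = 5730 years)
Age = t½ × log₂(1/ratio) = 23860 years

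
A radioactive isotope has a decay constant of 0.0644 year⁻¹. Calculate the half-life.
t½ = ln(2)/λ = 10.76 years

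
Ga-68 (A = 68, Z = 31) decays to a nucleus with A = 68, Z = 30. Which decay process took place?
ΔA = 0, ΔZ = -1 ⇒ beta-plus decay (β⁺) or electron capture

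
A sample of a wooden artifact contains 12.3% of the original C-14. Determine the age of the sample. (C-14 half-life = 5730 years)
Age = t½ × log₂(1/ratio) = 17320 years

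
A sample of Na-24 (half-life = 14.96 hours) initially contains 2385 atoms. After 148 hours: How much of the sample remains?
N = N₀(1/2)^(t/t½) = 2.508 atoms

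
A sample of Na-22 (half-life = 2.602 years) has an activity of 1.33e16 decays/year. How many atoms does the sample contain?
N = A/λ = 4.993e16 atoms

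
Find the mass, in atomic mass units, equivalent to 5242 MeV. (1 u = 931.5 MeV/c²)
m = E/c² = 5.627 u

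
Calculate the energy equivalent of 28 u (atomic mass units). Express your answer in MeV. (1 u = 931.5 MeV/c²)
E = mc² = 26080 MeV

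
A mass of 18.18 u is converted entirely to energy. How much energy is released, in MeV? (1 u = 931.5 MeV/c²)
E = mc² = 16930 MeV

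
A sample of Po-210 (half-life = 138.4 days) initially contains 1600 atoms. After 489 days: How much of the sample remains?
N = N₀(1/2)^(t/t½) = 138.2 atoms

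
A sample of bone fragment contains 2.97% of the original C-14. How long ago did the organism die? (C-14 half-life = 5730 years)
Age = t½ × log₂(1/ratio) = 29070 years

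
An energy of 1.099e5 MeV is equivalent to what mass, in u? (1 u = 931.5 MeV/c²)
m = E/c² = 118 u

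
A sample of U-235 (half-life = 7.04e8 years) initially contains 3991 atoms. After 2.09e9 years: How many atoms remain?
N = N₀(1/2)^(t/t½) = 509.8 atoms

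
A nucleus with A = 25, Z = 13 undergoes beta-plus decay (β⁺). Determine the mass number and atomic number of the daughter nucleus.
Daughter: A = 25, Z = 12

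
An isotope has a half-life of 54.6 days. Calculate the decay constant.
λ = ln(2)/t½ = 0.0127 day⁻¹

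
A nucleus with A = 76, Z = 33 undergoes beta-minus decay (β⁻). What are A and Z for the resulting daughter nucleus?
Daughter: A = 76, Z = 34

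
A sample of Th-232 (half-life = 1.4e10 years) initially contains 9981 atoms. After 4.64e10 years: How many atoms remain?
N = N₀(1/2)^(t/t½) = 1003 atoms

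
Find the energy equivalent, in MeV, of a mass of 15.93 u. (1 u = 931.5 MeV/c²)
E = mc² = 14840 MeV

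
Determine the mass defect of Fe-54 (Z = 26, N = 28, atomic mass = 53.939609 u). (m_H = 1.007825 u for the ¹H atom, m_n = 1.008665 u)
Δm = Z·m_H + N·m_n − M = 0.5065 u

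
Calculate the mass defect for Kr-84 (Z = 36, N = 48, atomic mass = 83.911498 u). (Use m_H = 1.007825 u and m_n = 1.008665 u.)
Δm = Z·m_H + N·m_n − M = 0.7861 u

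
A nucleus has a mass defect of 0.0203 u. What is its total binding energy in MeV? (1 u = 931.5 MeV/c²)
B.E. = Δm × 931.5 = 18.91 MeV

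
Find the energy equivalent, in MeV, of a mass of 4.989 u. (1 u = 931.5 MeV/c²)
E = mc² = 4647 MeV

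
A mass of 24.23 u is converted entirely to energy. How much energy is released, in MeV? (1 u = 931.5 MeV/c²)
E = mc² = 22570 MeV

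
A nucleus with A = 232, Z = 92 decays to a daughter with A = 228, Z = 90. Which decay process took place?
ΔA = -4, ΔZ = -2 ⇒ alpha decay (α)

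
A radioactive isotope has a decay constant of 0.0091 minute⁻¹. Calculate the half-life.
t½ = ln(2)/λ = 76.17 minutes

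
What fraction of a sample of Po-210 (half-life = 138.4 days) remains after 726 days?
N/N₀ = (1/2)^(t/t½) = 0.02636 = 2.64%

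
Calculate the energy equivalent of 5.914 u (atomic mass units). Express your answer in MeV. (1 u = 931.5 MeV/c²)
E = mc² = 5509 MeV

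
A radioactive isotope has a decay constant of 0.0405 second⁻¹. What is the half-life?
t½ = ln(2)/λ = 17.11 seconds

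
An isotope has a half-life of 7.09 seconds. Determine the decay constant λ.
λ = ln(2)/t½ = 0.09776 second⁻¹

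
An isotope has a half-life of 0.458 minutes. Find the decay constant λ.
λ = ln(2)/t½ = 1.513 minute⁻¹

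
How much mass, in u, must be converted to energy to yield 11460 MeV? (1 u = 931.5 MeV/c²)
m = E/c² = 12.3 u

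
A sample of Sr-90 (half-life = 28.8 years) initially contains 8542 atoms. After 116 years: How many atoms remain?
N = N₀(1/2)^(t/t½) = 523.7 atoms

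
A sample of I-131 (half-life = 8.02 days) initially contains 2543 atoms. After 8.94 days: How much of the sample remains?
N = N₀(1/2)^(t/t½) = 1174 atoms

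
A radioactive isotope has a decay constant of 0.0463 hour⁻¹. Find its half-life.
t½ = ln(2)/λ = 14.97 hours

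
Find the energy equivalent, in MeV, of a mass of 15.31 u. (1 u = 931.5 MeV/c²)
E = mc² = 14260 MeV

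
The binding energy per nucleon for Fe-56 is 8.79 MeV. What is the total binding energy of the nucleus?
B.E. = 8.79 × 56 = 492.2 MeV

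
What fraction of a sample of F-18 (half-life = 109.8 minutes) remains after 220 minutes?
N/N₀ = (1/2)^(t/t½) = 0.2494 = 24.9%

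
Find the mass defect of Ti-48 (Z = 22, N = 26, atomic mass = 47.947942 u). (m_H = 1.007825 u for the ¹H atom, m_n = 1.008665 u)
Δm = Z·m_H + N·m_n − M = 0.4495 u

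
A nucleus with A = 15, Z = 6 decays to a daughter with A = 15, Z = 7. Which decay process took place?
ΔA = 0, ΔZ = +1 ⇒ beta-minus decay (β⁻)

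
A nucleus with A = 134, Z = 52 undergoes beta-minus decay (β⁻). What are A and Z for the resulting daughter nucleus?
Daughter: A = 134, Z = 53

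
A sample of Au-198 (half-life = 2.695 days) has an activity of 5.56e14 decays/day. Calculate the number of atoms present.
N = A/λ = 2.162e15 atoms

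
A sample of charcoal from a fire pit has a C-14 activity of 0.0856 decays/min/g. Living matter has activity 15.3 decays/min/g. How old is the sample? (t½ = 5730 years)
Age = t½ × log₂(A₀/A) = 42870 years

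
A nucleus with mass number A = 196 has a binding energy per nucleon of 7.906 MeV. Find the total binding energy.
B.E. = 7.906 × 196 = 1550 MeV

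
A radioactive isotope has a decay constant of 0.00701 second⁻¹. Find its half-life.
t½ = ln(2)/λ = 98.88 seconds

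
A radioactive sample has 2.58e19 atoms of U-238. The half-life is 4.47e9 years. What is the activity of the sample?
A = λN = 4.001e9 decays/year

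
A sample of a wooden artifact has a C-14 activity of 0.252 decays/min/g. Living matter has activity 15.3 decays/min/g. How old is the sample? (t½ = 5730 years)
Age = t½ × log₂(A₀/A) = 33940 years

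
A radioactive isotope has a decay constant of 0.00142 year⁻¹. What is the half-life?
t½ = ln(2)/λ = 488.1 years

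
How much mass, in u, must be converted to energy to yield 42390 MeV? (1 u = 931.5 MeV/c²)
m = E/c² = 45.51 u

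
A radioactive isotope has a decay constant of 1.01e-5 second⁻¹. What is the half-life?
t½ = ln(2)/λ = 68630 seconds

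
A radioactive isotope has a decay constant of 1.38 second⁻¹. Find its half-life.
t½ = ln(2)/λ = 0.5023 seconds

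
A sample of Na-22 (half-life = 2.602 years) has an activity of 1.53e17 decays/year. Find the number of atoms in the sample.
N = A/λ = 5.743e17 atoms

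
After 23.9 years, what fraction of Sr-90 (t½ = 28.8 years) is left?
N/N₀ = (1/2)^(t/t½) = 0.5626 = 56.3%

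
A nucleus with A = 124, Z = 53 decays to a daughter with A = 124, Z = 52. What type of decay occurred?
ΔA = 0, ΔZ = -1 ⇒ beta-plus decay (β⁺) or electron capture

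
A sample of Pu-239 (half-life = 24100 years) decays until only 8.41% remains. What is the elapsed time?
t = t½ × log₂(N₀/N) = 86080 years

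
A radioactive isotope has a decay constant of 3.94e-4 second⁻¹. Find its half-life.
t½ = ln(2)/λ = 1759 seconds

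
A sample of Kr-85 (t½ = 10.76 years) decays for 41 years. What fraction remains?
N/N₀ = (1/2)^(t/t½) = 0.07128 = 7.13%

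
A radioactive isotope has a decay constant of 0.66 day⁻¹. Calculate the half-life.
t½ = ln(2)/λ = 1.05 days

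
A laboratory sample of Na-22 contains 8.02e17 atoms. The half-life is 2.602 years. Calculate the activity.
A = λN = 2.136e17 decays/year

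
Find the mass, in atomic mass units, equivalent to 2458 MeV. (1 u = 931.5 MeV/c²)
m = E/c² = 2.639 u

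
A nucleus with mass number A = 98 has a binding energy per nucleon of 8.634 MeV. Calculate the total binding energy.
B.E. = 8.634 × 98 = 846.1 MeV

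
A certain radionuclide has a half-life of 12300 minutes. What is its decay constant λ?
λ = ln(2)/t½ = 5.635e-5 minute⁻¹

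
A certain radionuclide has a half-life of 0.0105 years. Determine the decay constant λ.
λ = ln(2)/t½ = 66.01 year⁻¹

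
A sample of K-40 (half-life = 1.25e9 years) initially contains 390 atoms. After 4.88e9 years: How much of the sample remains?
N = N₀(1/2)^(t/t½) = 26.05 atoms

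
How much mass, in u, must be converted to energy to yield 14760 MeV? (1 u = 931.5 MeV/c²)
m = E/c² = 15.85 u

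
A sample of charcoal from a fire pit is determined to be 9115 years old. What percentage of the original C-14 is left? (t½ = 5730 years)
N/N₀ = (1/2)^(t/t½) = 0.332 = 33.2%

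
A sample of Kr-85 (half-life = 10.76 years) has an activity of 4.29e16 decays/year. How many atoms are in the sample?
N = A/λ = 6.66e17 atoms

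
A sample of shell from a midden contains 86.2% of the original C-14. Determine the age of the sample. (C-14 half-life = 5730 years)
Age = t½ × log₂(1/ratio) = 1228 years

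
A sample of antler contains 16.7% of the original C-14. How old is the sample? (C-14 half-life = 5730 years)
Age = t½ × log₂(1/ratio) = 14800 years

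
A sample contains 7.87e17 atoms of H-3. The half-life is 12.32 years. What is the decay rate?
A = λN = 4.428e16 decays/year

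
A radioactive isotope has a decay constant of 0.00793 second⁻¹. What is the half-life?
t½ = ln(2)/λ = 87.41 seconds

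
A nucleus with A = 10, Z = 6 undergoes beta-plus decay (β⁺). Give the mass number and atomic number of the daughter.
Daughter: A = 10, Z = 5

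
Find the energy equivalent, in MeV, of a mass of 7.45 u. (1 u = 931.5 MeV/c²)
E = mc² = 6940 MeV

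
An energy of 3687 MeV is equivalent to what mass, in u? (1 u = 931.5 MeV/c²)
m = E/c² = 3.958 u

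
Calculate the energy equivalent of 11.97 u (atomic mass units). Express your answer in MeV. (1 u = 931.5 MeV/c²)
E = mc² = 11150 MeV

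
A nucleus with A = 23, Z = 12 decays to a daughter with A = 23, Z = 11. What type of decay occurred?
ΔA = 0, ΔZ = -1 ⇒ beta-plus decay (β⁺) or electron capture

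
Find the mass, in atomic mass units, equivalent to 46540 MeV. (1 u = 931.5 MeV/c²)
m = E/c² = 49.96 u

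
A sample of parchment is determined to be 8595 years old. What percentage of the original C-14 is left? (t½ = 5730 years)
N/N₀ = (1/2)^(t/t½) = 0.3536 = 35.4%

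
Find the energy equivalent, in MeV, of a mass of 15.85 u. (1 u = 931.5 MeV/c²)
E = mc² = 14760 MeV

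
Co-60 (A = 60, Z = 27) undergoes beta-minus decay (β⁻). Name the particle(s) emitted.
β⁻: electron (e⁻) + antineutrino (ν̄ₑ)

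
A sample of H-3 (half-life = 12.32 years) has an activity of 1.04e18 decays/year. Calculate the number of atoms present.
N = A/λ = 1.848e19 atoms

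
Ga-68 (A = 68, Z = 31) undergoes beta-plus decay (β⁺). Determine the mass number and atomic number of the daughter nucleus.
Daughter: A = 68, Z = 30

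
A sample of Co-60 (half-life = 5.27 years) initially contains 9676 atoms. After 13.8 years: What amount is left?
N = N₀(1/2)^(t/t½) = 1576 atoms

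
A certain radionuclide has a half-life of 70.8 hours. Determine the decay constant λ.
λ = ln(2)/t½ = 0.00979 hour⁻¹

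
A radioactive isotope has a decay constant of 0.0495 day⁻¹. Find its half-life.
t½ = ln(2)/λ = 14 days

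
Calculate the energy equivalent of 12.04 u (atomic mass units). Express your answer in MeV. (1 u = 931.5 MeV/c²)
E = mc² = 11220 MeV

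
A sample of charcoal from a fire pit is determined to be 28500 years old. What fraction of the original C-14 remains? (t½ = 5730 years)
N/N₀ = (1/2)^(t/t½) = 0.03182 = 3.18%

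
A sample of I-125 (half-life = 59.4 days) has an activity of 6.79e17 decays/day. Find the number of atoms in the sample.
N = A/λ = 5.819e19 atoms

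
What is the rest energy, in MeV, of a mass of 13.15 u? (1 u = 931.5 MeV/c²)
E = mc² = 12250 MeV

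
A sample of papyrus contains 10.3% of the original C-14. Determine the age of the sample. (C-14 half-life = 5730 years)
Age = t½ × log₂(1/ratio) = 18790 years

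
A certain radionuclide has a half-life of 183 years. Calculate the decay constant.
λ = ln(2)/t½ = 0.003788 year⁻¹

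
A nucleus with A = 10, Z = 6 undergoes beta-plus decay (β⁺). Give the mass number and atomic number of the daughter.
Daughter: A = 10, Z = 5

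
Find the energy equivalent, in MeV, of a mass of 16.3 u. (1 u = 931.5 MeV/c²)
E = mc² = 15180 MeV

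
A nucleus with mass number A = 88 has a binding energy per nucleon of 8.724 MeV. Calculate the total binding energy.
B.E. = 8.724 × 88 = 767.7 MeV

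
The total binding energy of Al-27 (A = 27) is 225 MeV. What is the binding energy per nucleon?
B.E./A = 225/27 = 8.333 MeV/nucleon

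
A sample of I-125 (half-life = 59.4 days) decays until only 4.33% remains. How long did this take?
t = t½ × log₂(N₀/N) = 269.1 days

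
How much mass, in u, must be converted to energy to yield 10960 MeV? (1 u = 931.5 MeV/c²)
m = E/c² = 11.77 u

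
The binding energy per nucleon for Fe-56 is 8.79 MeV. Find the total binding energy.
B.E. = 8.79 × 56 = 492.2 MeV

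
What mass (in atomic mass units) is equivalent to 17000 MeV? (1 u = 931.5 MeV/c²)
m = E/c² = 18.25 u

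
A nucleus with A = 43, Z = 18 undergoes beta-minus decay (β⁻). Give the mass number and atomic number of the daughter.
Daughter: A = 43, Z = 19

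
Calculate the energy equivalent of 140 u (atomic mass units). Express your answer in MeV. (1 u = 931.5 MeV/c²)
E = mc² = 1.304e5 MeV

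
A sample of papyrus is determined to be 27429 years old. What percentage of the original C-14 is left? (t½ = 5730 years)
N/N₀ = (1/2)^(t/t½) = 0.03622 = 3.62%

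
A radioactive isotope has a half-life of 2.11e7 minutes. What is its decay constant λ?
λ = ln(2)/t½ = 3.285e-8 minute⁻¹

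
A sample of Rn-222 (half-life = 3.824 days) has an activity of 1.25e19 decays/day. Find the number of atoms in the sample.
N = A/λ = 6.896e19 atoms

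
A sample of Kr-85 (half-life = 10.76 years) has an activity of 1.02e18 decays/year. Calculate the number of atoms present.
N = A/λ = 1.583e19 atoms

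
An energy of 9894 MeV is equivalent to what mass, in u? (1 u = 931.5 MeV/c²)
m = E/c² = 10.62 u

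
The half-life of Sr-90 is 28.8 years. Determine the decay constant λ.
λ = ln(2)/t½ = 0.02407 year⁻¹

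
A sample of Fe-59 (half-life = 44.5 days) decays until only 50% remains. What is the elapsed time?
t = t½ × log₂(N₀/N) = 44.5 days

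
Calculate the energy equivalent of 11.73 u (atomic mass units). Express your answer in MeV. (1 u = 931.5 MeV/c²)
E = mc² = 10930 MeV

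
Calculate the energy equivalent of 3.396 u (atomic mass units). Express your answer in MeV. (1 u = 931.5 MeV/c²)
E = mc² = 3163 MeV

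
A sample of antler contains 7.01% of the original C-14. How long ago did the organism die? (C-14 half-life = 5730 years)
Age = t½ × log₂(1/ratio) = 21970 years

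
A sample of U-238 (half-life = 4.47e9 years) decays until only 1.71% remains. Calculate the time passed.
t = t½ × log₂(N₀/N) = 2.624e10 years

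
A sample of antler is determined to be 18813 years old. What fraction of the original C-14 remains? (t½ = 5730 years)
N/N₀ = (1/2)^(t/t½) = 0.1027 = 10.3%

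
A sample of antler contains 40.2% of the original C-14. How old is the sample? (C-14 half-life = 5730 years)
Age = t½ × log₂(1/ratio) = 7533 years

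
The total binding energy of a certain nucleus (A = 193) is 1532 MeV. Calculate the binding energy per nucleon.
B.E./A = 1532/193 = 7.938 MeV/nucleon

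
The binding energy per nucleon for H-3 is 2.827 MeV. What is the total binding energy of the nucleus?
B.E. = 2.827 × 3 = 8.481 MeV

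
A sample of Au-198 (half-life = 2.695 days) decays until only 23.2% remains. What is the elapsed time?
t = t½ × log₂(N₀/N) = 5.681 days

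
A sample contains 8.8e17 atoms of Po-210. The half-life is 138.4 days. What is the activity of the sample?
A = λN = 4.407e15 decays/day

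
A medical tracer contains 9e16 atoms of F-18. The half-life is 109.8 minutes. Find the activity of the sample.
A = λN = 5.682e14 decays/minute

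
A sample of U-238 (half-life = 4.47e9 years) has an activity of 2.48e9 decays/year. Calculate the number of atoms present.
N = A/λ = 1.599e19 atoms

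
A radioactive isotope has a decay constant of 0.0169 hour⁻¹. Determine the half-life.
t½ = ln(2)/λ = 41.01 hours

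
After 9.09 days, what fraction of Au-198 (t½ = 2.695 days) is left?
N/N₀ = (1/2)^(t/t½) = 0.09653 = 9.65%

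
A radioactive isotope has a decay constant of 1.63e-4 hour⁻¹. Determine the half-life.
t½ = ln(2)/λ = 4252 hours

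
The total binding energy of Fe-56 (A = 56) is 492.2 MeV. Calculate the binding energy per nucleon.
B.E./A = 492.2/56 = 8.789 MeV/nucleon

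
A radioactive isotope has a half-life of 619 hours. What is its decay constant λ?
λ = ln(2)/t½ = 0.00112 hour⁻¹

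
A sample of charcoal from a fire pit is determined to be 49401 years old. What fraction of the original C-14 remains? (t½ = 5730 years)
N/N₀ = (1/2)^(t/t½) = 0.002539 = 0.254%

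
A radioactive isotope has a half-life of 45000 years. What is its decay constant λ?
λ = ln(2)/t½ = 1.54e-5 year⁻¹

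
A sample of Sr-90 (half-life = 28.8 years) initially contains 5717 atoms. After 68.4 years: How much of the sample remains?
N = N₀(1/2)^(t/t½) = 1102 atoms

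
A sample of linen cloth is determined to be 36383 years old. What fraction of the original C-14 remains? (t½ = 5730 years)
N/N₀ = (1/2)^(t/t½) = 0.01226 = 1.23%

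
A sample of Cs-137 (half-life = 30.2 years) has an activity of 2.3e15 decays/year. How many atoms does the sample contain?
N = A/λ = 1.002e17 atoms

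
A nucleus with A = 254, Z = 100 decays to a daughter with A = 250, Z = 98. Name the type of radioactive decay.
ΔA = -4, ΔZ = -2 ⇒ alpha decay (α)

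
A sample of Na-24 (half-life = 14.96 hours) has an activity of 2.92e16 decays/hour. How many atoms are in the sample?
N = A/λ = 6.302e17 atoms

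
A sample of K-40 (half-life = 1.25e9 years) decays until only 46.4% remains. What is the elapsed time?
t = t½ × log₂(N₀/N) = 1.385e9 years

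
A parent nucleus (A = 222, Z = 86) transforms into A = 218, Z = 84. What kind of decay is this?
ΔA = -4, ΔZ = -2 ⇒ alpha decay (α)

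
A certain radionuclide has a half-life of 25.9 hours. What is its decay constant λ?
λ = ln(2)/t½ = 0.02676 hour⁻¹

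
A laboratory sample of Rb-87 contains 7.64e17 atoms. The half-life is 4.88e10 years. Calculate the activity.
A = λN = 1.085e7 decays/year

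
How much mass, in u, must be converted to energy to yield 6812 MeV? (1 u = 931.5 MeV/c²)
m = E/c² = 7.313 u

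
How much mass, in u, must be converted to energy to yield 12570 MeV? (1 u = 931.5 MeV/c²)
m = E/c² = 13.49 u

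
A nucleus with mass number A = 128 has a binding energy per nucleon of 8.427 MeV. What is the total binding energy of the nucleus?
B.E. = 8.427 × 128 = 1079 MeV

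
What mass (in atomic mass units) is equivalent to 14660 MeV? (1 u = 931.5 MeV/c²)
m = E/c² = 15.74 u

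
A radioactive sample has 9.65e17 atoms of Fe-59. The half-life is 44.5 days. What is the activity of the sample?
A = λN = 1.503e16 decays/day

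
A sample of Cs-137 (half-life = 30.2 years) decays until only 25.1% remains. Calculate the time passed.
t = t½ × log₂(N₀/N) = 60.23 years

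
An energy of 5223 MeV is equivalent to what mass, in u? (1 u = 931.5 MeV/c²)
m = E/c² = 5.607 u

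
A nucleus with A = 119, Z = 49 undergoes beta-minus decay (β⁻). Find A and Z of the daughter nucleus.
Daughter: A = 119, Z = 50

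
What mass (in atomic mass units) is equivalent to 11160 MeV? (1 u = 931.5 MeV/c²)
m = E/c² = 11.98 u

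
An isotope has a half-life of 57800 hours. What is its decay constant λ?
λ = ln(2)/t½ = 1.199e-5 hour⁻¹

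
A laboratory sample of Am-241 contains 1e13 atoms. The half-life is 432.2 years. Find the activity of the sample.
A = λN = 1.604e10 decays/year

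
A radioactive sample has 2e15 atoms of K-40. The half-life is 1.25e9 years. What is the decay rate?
A = λN = 1.109e6 decays/year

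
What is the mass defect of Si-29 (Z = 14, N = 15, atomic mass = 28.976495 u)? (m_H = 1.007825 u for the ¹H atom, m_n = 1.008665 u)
Δm = Z·m_H + N·m_n − M = 0.263 u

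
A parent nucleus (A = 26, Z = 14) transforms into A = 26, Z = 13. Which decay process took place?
ΔA = 0, ΔZ = -1 ⇒ beta-plus decay (β⁺) or electron capture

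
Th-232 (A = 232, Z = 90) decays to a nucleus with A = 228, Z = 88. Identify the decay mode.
ΔA = -4, ΔZ = -2 ⇒ alpha decay (α)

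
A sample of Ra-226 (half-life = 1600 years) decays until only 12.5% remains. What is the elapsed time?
t = t½ × log₂(N₀/N) = 4800 years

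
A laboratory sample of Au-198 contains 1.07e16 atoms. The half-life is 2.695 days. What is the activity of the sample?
A = λN = 2.752e15 decays/day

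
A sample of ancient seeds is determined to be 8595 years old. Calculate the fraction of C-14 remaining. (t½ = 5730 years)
N/N₀ = (1/2)^(t/t½) = 0.3536 = 35.4%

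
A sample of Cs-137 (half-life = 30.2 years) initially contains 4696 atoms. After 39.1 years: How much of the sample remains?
N = N₀(1/2)^(t/t½) = 1914 atoms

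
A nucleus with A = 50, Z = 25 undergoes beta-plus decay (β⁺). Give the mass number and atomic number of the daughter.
Daughter: A = 50, Z = 24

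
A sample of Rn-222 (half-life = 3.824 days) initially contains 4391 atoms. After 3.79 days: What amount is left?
N = N₀(1/2)^(t/t½) = 2209 atoms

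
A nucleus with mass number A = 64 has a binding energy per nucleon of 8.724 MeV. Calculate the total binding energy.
B.E. = 8.724 × 64 = 558.3 MeV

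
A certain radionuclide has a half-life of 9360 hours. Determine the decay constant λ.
λ = ln(2)/t½ = 7.405e-5 hour⁻¹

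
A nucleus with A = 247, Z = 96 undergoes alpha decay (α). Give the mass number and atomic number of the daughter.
Daughter: A = 243, Z = 94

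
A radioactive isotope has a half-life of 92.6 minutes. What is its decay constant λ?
λ = ln(2)/t½ = 0.007485 minute⁻¹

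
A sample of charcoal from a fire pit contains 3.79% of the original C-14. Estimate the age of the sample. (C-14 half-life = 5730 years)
Age = t½ × log₂(1/ratio) = 27060 years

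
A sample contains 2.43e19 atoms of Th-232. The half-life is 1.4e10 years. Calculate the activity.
A = λN = 1.203e9 decays/year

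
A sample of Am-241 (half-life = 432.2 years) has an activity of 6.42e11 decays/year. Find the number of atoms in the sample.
N = A/λ = 4.003e14 atoms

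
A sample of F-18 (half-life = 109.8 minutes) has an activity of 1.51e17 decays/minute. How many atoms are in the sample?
N = A/λ = 2.392e19 atoms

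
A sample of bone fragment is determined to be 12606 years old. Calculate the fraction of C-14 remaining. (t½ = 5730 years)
N/N₀ = (1/2)^(t/t½) = 0.2176 = 21.8%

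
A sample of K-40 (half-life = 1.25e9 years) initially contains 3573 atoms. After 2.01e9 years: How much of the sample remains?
N = N₀(1/2)^(t/t½) = 1172 atoms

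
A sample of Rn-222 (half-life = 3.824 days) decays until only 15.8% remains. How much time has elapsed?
t = t½ × log₂(N₀/N) = 10.18 days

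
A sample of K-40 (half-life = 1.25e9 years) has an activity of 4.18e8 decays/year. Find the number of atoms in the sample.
N = A/λ = 7.538e17 atoms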